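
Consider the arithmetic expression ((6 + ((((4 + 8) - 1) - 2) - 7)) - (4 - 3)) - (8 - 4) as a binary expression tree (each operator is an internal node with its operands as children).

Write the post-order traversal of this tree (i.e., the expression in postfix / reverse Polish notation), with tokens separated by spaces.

Post-order on an expression tree gives postfix notation: for each operator, emit left operand, right operand, then the operator.

6 4 8 + 1 - 2 - 7 - + 4 3 - - 8 4 - -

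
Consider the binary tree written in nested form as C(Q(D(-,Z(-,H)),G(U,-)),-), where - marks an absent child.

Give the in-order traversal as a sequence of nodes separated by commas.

In-order visits the left subtree, then the node, then the right subtree.
At C: go left to Q.
  At Q: go left to D.
    At D: no left child.
    Visit D.
    At D: go right to Z.
      At Z: no left child.
      Visit Z.
      At Z: go right to H.
        H is a leaf — visit H.
  Visit Q.
  At Q: go right to G.
    At G: go left to U.
      U is a leaf — visit U.
    Visit G.
    At G: no right child.
Visit C.
At C: no right child.

D, Z, H, Q, U, G, C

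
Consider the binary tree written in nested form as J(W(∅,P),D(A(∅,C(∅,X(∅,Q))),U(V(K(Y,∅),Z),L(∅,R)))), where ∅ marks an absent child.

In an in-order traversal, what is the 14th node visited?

L

In-order visits the left subtree, then the node, then the right subtree.
At J: go left to W.
  At W: no left child.
  Visit W.
  At W: go right to P.
    P is a leaf — visit P.
Visit J.
At J: go right to D.
  At D: go left to A.
    At A: no left child.
    Visit A.
    At A: go right to C.
      At C: no left child.
      Visit C.
      At C: go right to X.
        At X: no left child.
        Visit X.
        At X: go right to Q.
          Q is a leaf — visit Q.
  Visit D.
  At D: go right to U.
    At U: go left to V.
      At V: go left to K.
        At K: go left to Y.
          Y is a leaf — visit Y.
        Visit K.
        At K: no right child.
      Visit V.
      At V: go right to Z.
        Z is a leaf — visit Z.
    Visit U.
    At U: go right to L.
      At L: no left child.
      Visit L.
      At L: go right to R.
        R is a leaf — visit R.
Full in-order sequence: W, P, J, A, C, X, Q, D, Y, K, V, Z, U, L, R.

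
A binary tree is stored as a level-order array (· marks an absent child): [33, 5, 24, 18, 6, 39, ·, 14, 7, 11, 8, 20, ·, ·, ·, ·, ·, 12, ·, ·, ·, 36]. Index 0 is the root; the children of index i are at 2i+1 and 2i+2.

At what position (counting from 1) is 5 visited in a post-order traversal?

Post-order visits the left subtree, then the right subtree, then the node.
At 33: go left to 5.
  At 5: go left to 18.
    At 18: go left to 14.
      14 is a leaf — visit 14.
    At 18: go right to 7.
      At 7: go left to 12.
        12 is a leaf — visit 12.
      At 7: no right child.
      Visit 7.
    Visit 18.
  At 5: go right to 6.
    At 6: go left to 11.
      11 is a leaf — visit 11.
    At 6: go right to 8.
      At 8: go left to 36.
        36 is a leaf — visit 36.
      At 8: no right child.
      Visit 8.
    Visit 6.
  Visit 5.
At 33: go right to 24.
  At 24: go left to 39.
    At 39: go left to 20.
      20 is a leaf — visit 20.
    At 39: no right child.
    Visit 39.
  At 24: no right child.
  Visit 24.
Visit 33.
Full post-order sequence: 14, 12, 7, 18, 11, 36, 8, 6, 5, 20, 39, 24, 33.

9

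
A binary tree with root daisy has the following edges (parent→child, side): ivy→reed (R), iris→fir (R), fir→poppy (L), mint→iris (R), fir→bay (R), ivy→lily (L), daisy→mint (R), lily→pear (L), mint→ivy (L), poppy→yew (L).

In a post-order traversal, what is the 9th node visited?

Post-order visits the left subtree, then the right subtree, then the node.
At daisy: no left child.
At daisy: go right to mint.
  At mint: go left to ivy.
    At ivy: go left to lily.
      At lily: go left to pear.
        pear is a leaf — visit pear.
      At lily: no right child.
      Visit lily.
    At ivy: go right to reed.
      reed is a leaf — visit reed.
    Visit ivy.
  At mint: go right to iris.
    At iris: no left child.
    At iris: go right to fir.
      At fir: go left to poppy.
        At poppy: go left to yew.
          yew is a leaf — visit yew.
        At poppy: no right child.
        Visit poppy.
      At fir: go right to bay.
        bay is a leaf — visit bay.
      Visit fir.
    Visit iris.
  Visit mint.
Visit daisy.
Full post-order sequence: pear, lily, reed, ivy, yew, poppy, bay, fir, iris, mint, daisy.

iris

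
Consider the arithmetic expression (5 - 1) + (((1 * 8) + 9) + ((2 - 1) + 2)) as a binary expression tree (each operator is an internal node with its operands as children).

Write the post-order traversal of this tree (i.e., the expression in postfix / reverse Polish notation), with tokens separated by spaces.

Post-order on an expression tree gives postfix notation: for each operator, emit left operand, right operand, then the operator.

5 1 - 1 8 * 9 + 2 1 - 2 + + +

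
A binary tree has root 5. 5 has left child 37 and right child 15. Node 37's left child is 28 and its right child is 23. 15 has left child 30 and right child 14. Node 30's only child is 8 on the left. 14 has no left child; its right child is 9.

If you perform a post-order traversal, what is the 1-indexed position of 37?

Post-order visits the left subtree, then the right subtree, then the node.
At 5: go left to 37.
  At 37: go left to 28.
    28 is a leaf — visit 28.
  At 37: go right to 23.
    23 is a leaf — visit 23.
  Visit 37.
At 5: go right to 15.
  At 15: go left to 30.
    At 30: go left to 8.
      8 is a leaf — visit 8.
    At 30: no right child.
    Visit 30.
  At 15: go right to 14.
    At 14: no left child.
    At 14: go right to 9.
      9 is a leaf — visit 9.
    Visit 14.
  Visit 15.
Visit 5.
Full post-order sequence: 28, 23, 37, 8, 30, 9, 14, 15, 5.

3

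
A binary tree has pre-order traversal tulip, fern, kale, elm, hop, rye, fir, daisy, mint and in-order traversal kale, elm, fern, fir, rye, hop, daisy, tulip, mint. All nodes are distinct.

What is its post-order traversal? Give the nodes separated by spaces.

elm kale fir rye daisy hop fern mint tulip

The first element of pre-order is the root; it splits in-order into left and right subtrees.
Root tulip: left subtree has 7 nodes {kale, elm, fern, fir, rye, hop, daisy}, right has 1 {mint}.
  Root fern: left subtree has 2 nodes {kale, elm}, right has 4 {fir, rye, hop, daisy}.
    Root kale: left subtree has 0 nodes { }, right has 1 {elm}.
    Root hop: left subtree has 2 nodes {fir, rye}, right has 1 {daisy}.
      Root rye: left subtree has 1 node {fir}, right has 0 { }.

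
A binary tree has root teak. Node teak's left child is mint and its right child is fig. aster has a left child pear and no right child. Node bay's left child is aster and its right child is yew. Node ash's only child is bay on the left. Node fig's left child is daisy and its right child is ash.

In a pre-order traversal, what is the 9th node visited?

Pre-order visits the node, then its left subtree, then its right subtree.
Visit teak.
At teak: go left to mint.
  mint is a leaf — visit mint.
At teak: go right to fig.
  Visit fig.
  At fig: go left to daisy.
    daisy is a leaf — visit daisy.
  At fig: go right to ash.
    Visit ash.
    At ash: go left to bay.
      Visit bay.
      At bay: go left to aster.
        Visit aster.
        At aster: go left to pear.
          pear is a leaf — visit pear.
        At aster: no right child.
      At bay: go right to yew.
        yew is a leaf — visit yew.
    At ash: no right child.
Full pre-order sequence: teak, mint, fig, daisy, ash, bay, aster, pear, yew.

yew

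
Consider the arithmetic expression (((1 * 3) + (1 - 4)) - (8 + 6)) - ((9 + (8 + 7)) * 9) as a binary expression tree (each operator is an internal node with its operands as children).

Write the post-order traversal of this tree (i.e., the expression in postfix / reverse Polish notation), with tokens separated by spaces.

Post-order on an expression tree gives postfix notation: for each operator, emit left operand, right operand, then the operator.

1 3 * 1 4 - + 8 6 + - 9 8 7 + + 9 * -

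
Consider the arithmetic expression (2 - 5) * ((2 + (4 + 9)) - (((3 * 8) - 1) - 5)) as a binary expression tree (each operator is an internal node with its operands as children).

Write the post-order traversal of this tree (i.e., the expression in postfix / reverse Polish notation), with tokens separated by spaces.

Post-order on an expression tree gives postfix notation: for each operator, emit left operand, right operand, then the operator.

2 5 - 2 4 9 + + 3 8 * 1 - 5 - - *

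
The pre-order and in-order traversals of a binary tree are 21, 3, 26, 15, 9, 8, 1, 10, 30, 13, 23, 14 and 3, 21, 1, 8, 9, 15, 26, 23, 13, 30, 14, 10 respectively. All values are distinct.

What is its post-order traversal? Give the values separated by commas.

3, 1, 8, 9, 15, 23, 13, 14, 30, 10, 26, 21

The first element of pre-order is the root; it splits in-order into left and right subtrees.
Root 21: left subtree has 1 node {3}, right has 10 {1, 8, 9, 15, 26, 23, 13, 30, 14, 10}.
  Root 26: left subtree has 4 nodes {1, 8, 9, 15}, right has 5 {23, 13, 30, 14, 10}.
    Root 15: left subtree has 3 nodes {1, 8, 9}, right has 0 { }.
      Root 9: left subtree has 2 nodes {1, 8}, right has 0 { }.
        Root 8: left subtree has 1 node {1}, right has 0 { }.
    Root 10: left subtree has 4 nodes {23, 13, 30, 14}, right has 0 { }.
      Root 30: left subtree has 2 nodes {23, 13}, right has 1 {14}.
        Root 13: left subtree has 1 node {23}, right has 0 { }.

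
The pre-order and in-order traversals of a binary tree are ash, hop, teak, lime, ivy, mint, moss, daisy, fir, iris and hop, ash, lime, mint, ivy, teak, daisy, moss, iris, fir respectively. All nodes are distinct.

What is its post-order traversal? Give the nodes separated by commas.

The first element of pre-order is the root; it splits in-order into left and right subtrees.
Root ash: left subtree has 1 node {hop}, right has 8 {lime, mint, ivy, teak, daisy, moss, iris, fir}.
  Root teak: left subtree has 3 nodes {lime, mint, ivy}, right has 4 {daisy, moss, iris, fir}.
    Root lime: left subtree has 0 nodes { }, right has 2 {mint, ivy}.
      Root ivy: left subtree has 1 node {mint}, right has 0 { }.
    Root moss: left subtree has 1 node {daisy}, right has 2 {iris, fir}.
      Root fir: left subtree has 1 node {iris}, right has 0 { }.

hop, mint, ivy, lime, daisy, iris, fir, moss, teak, ash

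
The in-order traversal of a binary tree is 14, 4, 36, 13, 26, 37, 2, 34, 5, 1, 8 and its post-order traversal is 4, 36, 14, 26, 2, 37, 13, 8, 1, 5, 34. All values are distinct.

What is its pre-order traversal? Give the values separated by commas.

The last element of post-order is the root; it splits in-order into left and right subtrees.
Root 34: left subtree has 7 nodes {14, 4, 36, 13, 26, 37, 2}, right has 3 {5, 1, 8}.
  Root 13: left subtree has 3 nodes {14, 4, 36}, right has 3 {26, 37, 2}.
    Root 14: left subtree has 0 nodes { }, right has 2 {4, 36}.
      Root 36: left subtree has 1 node {4}, right has 0 { }.
    Root 37: left subtree has 1 node {26}, right has 1 {2}.
  Root 5: left subtree has 0 nodes { }, right has 2 {1, 8}.
    Root 1: left subtree has 0 nodes { }, right has 1 {8}.

34, 13, 14, 36, 4, 37, 26, 2, 5, 1, 8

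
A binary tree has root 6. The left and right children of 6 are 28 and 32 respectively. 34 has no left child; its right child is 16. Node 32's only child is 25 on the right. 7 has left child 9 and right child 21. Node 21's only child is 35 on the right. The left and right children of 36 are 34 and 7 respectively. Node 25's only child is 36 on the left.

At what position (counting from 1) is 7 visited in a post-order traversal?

Post-order visits the left subtree, then the right subtree, then the node.
At 6: go left to 28.
  28 is a leaf — visit 28.
At 6: go right to 32.
  At 32: no left child.
  At 32: go right to 25.
    At 25: go left to 36.
      At 36: go left to 34.
        At 34: no left child.
        At 34: go right to 16.
          16 is a leaf — visit 16.
        Visit 34.
      At 36: go right to 7.
        At 7: go left to 9.
          9 is a leaf — visit 9.
        At 7: go right to 21.
          At 21: no left child.
          At 21: go right to 35.
            35 is a leaf — visit 35.
          Visit 21.
        Visit 7.
      Visit 36.
    At 25: no right child.
    Visit 25.
  Visit 32.
Visit 6.
Full post-order sequence: 28, 16, 34, 9, 35, 21, 7, 36, 25, 32, 6.

7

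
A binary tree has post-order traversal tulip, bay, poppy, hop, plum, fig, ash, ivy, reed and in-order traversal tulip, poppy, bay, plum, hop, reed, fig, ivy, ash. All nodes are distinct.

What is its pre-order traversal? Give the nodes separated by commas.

reed, plum, poppy, tulip, bay, hop, ivy, fig, ash

The last element of post-order is the root; it splits in-order into left and right subtrees.
Root reed: left subtree has 5 nodes {tulip, poppy, bay, plum, hop}, right has 3 {fig, ivy, ash}.
  Root plum: left subtree has 3 nodes {tulip, poppy, bay}, right has 1 {hop}.
    Root poppy: left subtree has 1 node {tulip}, right has 1 {bay}.
  Root ivy: left subtree has 1 node {fig}, right has 1 {ash}.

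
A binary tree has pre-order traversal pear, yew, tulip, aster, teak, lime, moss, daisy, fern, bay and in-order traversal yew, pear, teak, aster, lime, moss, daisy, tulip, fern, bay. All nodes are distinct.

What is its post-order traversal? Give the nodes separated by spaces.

yew teak daisy moss lime aster bay fern tulip pear

The first element of pre-order is the root; it splits in-order into left and right subtrees.
Root pear: left subtree has 1 node {yew}, right has 8 {teak, aster, lime, moss, daisy, tulip, fern, bay}.
  Root tulip: left subtree has 5 nodes {teak, aster, lime, moss, daisy}, right has 2 {fern, bay}.
    Root aster: left subtree has 1 node {teak}, right has 3 {lime, moss, daisy}.
      Root lime: left subtree has 0 nodes { }, right has 2 {moss, daisy}.
        Root moss: left subtree has 0 nodes { }, right has 1 {daisy}.
    Root fern: left subtree has 0 nodes { }, right has 1 {bay}.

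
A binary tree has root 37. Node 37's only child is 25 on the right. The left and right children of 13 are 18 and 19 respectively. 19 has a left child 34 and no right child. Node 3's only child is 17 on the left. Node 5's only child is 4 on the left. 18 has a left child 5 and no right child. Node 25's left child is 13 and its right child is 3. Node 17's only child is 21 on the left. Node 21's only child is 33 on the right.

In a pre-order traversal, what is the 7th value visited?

Pre-order visits the node, then its left subtree, then its right subtree.
Visit 37.
At 37: no left child.
At 37: go right to 25.
  Visit 25.
  At 25: go left to 13.
    Visit 13.
    At 13: go left to 18.
      Visit 18.
      At 18: go left to 5.
        Visit 5.
        At 5: go left to 4.
          4 is a leaf — visit 4.
        At 5: no right child.
      At 18: no right child.
    At 13: go right to 19.
      Visit 19.
      At 19: go left to 34.
        34 is a leaf — visit 34.
      At 19: no right child.
  At 25: go right to 3.
    Visit 3.
    At 3: go left to 17.
      Visit 17.
      At 17: go left to 21.
        Visit 21.
        At 21: no left child.
        At 21: go right to 33.
          33 is a leaf — visit 33.
      At 17: no right child.
    At 3: no right child.
Full pre-order sequence: 37, 25, 13, 18, 5, 4, 19, 34, 3, 17, 21, 33.

19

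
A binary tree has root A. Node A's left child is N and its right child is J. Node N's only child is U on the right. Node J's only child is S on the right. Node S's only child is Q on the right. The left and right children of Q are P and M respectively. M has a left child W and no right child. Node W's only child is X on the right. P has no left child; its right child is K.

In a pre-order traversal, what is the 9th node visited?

Pre-order visits the node, then its left subtree, then its right subtree.
Visit A.
At A: go left to N.
  Visit N.
  At N: no left child.
  At N: go right to U.
    U is a leaf — visit U.
At A: go right to J.
  Visit J.
  At J: no left child.
  At J: go right to S.
    Visit S.
    At S: no left child.
    At S: go right to Q.
      Visit Q.
      At Q: go left to P.
        Visit P.
        At P: no left child.
        At P: go right to K.
          K is a leaf — visit K.
      At Q: go right to M.
        Visit M.
        At M: go left to W.
          Visit W.
          At W: no left child.
          At W: go right to X.
            X is a leaf — visit X.
        At M: no right child.
Full pre-order sequence: A, N, U, J, S, Q, P, K, M, W, X.

M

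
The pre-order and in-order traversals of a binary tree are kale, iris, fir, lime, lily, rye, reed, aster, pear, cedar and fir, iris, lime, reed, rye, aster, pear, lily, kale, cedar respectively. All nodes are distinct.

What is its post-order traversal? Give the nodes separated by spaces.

fir reed pear aster rye lily lime iris cedar kale

The first element of pre-order is the root; it splits in-order into left and right subtrees.
Root kale: left subtree has 8 nodes {fir, iris, lime, reed, rye, aster, pear, lily}, right has 1 {cedar}.
  Root iris: left subtree has 1 node {fir}, right has 6 {lime, reed, rye, aster, pear, lily}.
    Root lime: left subtree has 0 nodes { }, right has 5 {reed, rye, aster, pear, lily}.
      Root lily: left subtree has 4 nodes {reed, rye, aster, pear}, right has 0 { }.
        Root rye: left subtree has 1 node {reed}, right has 2 {aster, pear}.
          Root aster: left subtree has 0 nodes { }, right has 1 {pear}.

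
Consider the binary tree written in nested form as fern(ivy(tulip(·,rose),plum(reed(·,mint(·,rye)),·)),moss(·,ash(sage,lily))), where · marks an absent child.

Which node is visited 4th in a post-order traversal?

Post-order visits the left subtree, then the right subtree, then the node.
At fern: go left to ivy.
  At ivy: go left to tulip.
    At tulip: no left child.
    At tulip: go right to rose.
      rose is a leaf — visit rose.
    Visit tulip.
  At ivy: go right to plum.
    At plum: go left to reed.
      At reed: no left child.
      At reed: go right to mint.
        At mint: no left child.
        At mint: go right to rye.
          rye is a leaf — visit rye.
        Visit mint.
      Visit reed.
    At plum: no right child.
    Visit plum.
  Visit ivy.
At fern: go right to moss.
  At moss: no left child.
  At moss: go right to ash.
    At ash: go left to sage.
      sage is a leaf — visit sage.
    At ash: go right to lily.
      lily is a leaf — visit lily.
    Visit ash.
  Visit moss.
Visit fern.
Full post-order sequence: rose, tulip, rye, mint, reed, plum, ivy, sage, lily, ash, moss, fern.

mint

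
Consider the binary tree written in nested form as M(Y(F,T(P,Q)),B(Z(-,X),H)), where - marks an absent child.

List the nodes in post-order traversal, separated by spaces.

F P Q T Y X Z H B M

Post-order visits the left subtree, then the right subtree, then the node.
At M: go left to Y.
  At Y: go left to F.
    F is a leaf — visit F.
  At Y: go right to T.
    At T: go left to P.
      P is a leaf — visit P.
    At T: go right to Q.
      Q is a leaf — visit Q.
    Visit T.
  Visit Y.
At M: go right to B.
  At B: go left to Z.
    At Z: no left child.
    At Z: go right to X.
      X is a leaf — visit X.
    Visit Z.
  At B: go right to H.
    H is a leaf — visit H.
  Visit B.
Visit M.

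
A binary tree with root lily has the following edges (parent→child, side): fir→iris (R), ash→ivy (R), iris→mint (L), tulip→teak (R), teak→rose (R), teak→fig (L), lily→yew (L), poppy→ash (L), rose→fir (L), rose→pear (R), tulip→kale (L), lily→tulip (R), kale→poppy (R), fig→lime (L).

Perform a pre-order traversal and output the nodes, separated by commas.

Pre-order visits the node, then its left subtree, then its right subtree.
Visit lily.
At lily: go left to yew.
  yew is a leaf — visit yew.
At lily: go right to tulip.
  Visit tulip.
  At tulip: go left to kale.
    Visit kale.
    At kale: no left child.
    At kale: go right to poppy.
      Visit poppy.
      At poppy: go left to ash.
        Visit ash.
        At ash: no left child.
        At ash: go right to ivy.
          ivy is a leaf — visit ivy.
      At poppy: no right child.
  At tulip: go right to teak.
    Visit teak.
    At teak: go left to fig.
      Visit fig.
      At fig: go left to lime.
        lime is a leaf — visit lime.
      At fig: no right child.
    At teak: go right to rose.
      Visit rose.
      At rose: go left to fir.
        Visit fir.
        At fir: no left child.
        At fir: go right to iris.
          Visit iris.
          At iris: go left to mint.
            mint is a leaf — visit mint.
          At iris: no right child.
      At rose: go right to pear.
        pear is a leaf — visit pear.

lily, yew, tulip, kale, poppy, ash, ivy, teak, fig, lime, rose, fir, iris, mint, pear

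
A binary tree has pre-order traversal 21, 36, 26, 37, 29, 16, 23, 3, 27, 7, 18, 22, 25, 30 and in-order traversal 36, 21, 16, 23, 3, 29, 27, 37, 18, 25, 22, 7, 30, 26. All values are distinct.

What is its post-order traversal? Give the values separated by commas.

36, 3, 23, 16, 27, 29, 25, 22, 18, 30, 7, 37, 26, 21

The first element of pre-order is the root; it splits in-order into left and right subtrees.
Root 21: left subtree has 1 node {36}, right has 12 {16, 23, 3, 29, 27, 37, 18, 25, 22, 7, 30, 26}.
  Root 26: left subtree has 11 nodes {16, 23, 3, 29, 27, 37, 18, 25, 22, 7, 30}, right has 0 { }.
    Root 37: left subtree has 5 nodes {16, 23, 3, 29, 27}, right has 5 {18, 25, 22, 7, 30}.
      Root 29: left subtree has 3 nodes {16, 23, 3}, right has 1 {27}.
        Root 16: left subtree has 0 nodes { }, right has 2 {23, 3}.
          Root 23: left subtree has 0 nodes { }, right has 1 {3}.
      Root 7: left subtree has 3 nodes {18, 25, 22}, right has 1 {30}.
        Root 18: left subtree has 0 nodes { }, right has 2 {25, 22}.
          Root 22: left subtree has 1 node {25}, right has 0 { }.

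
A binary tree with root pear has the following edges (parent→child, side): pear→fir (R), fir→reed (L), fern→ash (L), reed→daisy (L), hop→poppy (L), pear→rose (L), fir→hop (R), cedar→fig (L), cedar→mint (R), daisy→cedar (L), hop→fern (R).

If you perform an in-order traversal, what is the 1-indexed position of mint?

5

In-order visits the left subtree, then the node, then the right subtree.
At pear: go left to rose.
  rose is a leaf — visit rose.
Visit pear.
At pear: go right to fir.
  At fir: go left to reed.
    At reed: go left to daisy.
      At daisy: go left to cedar.
        At cedar: go left to fig.
          fig is a leaf — visit fig.
        Visit cedar.
        At cedar: go right to mint.
          mint is a leaf — visit mint.
      Visit daisy.
      At daisy: no right child.
    Visit reed.
    At reed: no right child.
  Visit fir.
  At fir: go right to hop.
    At hop: go left to poppy.
      poppy is a leaf — visit poppy.
    Visit hop.
    At hop: go right to fern.
      At fern: go left to ash.
        ash is a leaf — visit ash.
      Visit fern.
      At fern: no right child.
Full in-order sequence: rose, pear, fig, cedar, mint, daisy, reed, fir, poppy, hop, ash, fern.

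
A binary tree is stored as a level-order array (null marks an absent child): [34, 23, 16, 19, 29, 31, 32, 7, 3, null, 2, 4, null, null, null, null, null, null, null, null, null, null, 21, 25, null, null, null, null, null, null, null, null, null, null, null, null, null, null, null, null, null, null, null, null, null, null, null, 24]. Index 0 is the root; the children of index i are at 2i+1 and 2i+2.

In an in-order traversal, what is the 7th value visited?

In-order visits the left subtree, then the node, then the right subtree.
At 34: go left to 23.
  At 23: go left to 19.
    At 19: go left to 7.
      7 is a leaf — visit 7.
    Visit 19.
    At 19: go right to 3.
      3 is a leaf — visit 3.
  Visit 23.
  At 23: go right to 29.
    At 29: no left child.
    Visit 29.
    At 29: go right to 2.
      At 2: no left child.
      Visit 2.
      At 2: go right to 21.
        21 is a leaf — visit 21.
Visit 34.
At 34: go right to 16.
  At 16: go left to 31.
    At 31: go left to 4.
      At 4: go left to 25.
        At 25: go left to 24.
          24 is a leaf — visit 24.
        Visit 25.
        At 25: no right child.
      Visit 4.
      At 4: no right child.
    Visit 31.
    At 31: no right child.
  Visit 16.
  At 16: go right to 32.
    32 is a leaf — visit 32.
Full in-order sequence: 7, 19, 3, 23, 29, 2, 21, 34, 24, 25, 4, 31, 16, 32.

21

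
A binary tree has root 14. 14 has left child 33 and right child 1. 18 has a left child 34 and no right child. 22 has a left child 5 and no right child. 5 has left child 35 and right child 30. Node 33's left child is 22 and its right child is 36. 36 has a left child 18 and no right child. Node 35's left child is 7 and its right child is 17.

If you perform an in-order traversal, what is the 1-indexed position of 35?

2

In-order visits the left subtree, then the node, then the right subtree.
At 14: go left to 33.
  At 33: go left to 22.
    At 22: go left to 5.
      At 5: go left to 35.
        At 35: go left to 7.
          7 is a leaf — visit 7.
        Visit 35.
        At 35: go right to 17.
          17 is a leaf — visit 17.
      Visit 5.
      At 5: go right to 30.
        30 is a leaf — visit 30.
    Visit 22.
    At 22: no right child.
  Visit 33.
  At 33: go right to 36.
    At 36: go left to 18.
      At 18: go left to 34.
        34 is a leaf — visit 34.
      Visit 18.
      At 18: no right child.
    Visit 36.
    At 36: no right child.
Visit 14.
At 14: go right to 1.
  1 is a leaf — visit 1.
Full in-order sequence: 7, 35, 17, 5, 30, 22, 33, 34, 18, 36, 14, 1.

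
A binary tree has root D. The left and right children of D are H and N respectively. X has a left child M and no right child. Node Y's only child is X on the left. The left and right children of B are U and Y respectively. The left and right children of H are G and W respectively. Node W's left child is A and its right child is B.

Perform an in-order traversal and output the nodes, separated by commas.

G, H, A, W, U, B, M, X, Y, D, N

In-order visits the left subtree, then the node, then the right subtree.
At D: go left to H.
  At H: go left to G.
    G is a leaf — visit G.
  Visit H.
  At H: go right to W.
    At W: go left to A.
      A is a leaf — visit A.
    Visit W.
    At W: go right to B.
      At B: go left to U.
        U is a leaf — visit U.
      Visit B.
      At B: go right to Y.
        At Y: go left to X.
          At X: go left to M.
            M is a leaf — visit M.
          Visit X.
          At X: no right child.
        Visit Y.
        At Y: no right child.
Visit D.
At D: go right to N.
  N is a leaf — visit N.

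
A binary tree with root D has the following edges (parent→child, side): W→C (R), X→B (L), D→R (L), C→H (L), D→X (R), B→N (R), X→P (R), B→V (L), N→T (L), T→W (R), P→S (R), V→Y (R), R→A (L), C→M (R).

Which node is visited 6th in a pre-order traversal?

Pre-order visits the node, then its left subtree, then its right subtree.
Visit D.
At D: go left to R.
  Visit R.
  At R: go left to A.
    A is a leaf — visit A.
  At R: no right child.
At D: go right to X.
  Visit X.
  At X: go left to B.
    Visit B.
    At B: go left to V.
      Visit V.
      At V: no left child.
      At V: go right to Y.
        Y is a leaf — visit Y.
    At B: go right to N.
      Visit N.
      At N: go left to T.
        Visit T.
        At T: no left child.
        At T: go right to W.
          Visit W.
          At W: no left child.
          At W: go right to C.
            Visit C.
            At C: go left to H.
              H is a leaf — visit H.
            At C: go right to M.
              M is a leaf — visit M.
      At N: no right child.
  At X: go right to P.
    Visit P.
    At P: no left child.
    At P: go right to S.
      S is a leaf — visit S.
Full pre-order sequence: D, R, A, X, B, V, Y, N, T, W, C, H, M, P, S.

V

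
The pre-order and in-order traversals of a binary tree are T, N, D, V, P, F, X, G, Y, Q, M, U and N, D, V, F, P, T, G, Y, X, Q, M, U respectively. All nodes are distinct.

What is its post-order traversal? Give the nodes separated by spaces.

F P V D N Y G U M Q X T

The first element of pre-order is the root; it splits in-order into left and right subtrees.
Root T: left subtree has 5 nodes {N, D, V, F, P}, right has 6 {G, Y, X, Q, M, U}.
  Root N: left subtree has 0 nodes { }, right has 4 {D, V, F, P}.
    Root D: left subtree has 0 nodes { }, right has 3 {V, F, P}.
      Root V: left subtree has 0 nodes { }, right has 2 {F, P}.
        Root P: left subtree has 1 node {F}, right has 0 { }.
  Root X: left subtree has 2 nodes {G, Y}, right has 3 {Q, M, U}.
    Root G: left subtree has 0 nodes { }, right has 1 {Y}.
    Root Q: left subtree has 0 nodes { }, right has 2 {M, U}.
      Root M: left subtree has 0 nodes { }, right has 1 {U}.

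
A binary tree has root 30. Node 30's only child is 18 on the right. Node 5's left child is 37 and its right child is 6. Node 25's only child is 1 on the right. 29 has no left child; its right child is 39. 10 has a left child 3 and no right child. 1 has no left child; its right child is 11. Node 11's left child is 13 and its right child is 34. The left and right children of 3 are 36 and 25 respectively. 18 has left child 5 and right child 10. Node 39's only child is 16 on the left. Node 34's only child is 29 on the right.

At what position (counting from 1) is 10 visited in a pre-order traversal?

6

Pre-order visits the node, then its left subtree, then its right subtree.
Visit 30.
At 30: no left child.
At 30: go right to 18.
  Visit 18.
  At 18: go left to 5.
    Visit 5.
    At 5: go left to 37.
      37 is a leaf — visit 37.
    At 5: go right to 6.
      6 is a leaf — visit 6.
  At 18: go right to 10.
    Visit 10.
    At 10: go left to 3.
      Visit 3.
      At 3: go left to 36.
        36 is a leaf — visit 36.
      At 3: go right to 25.
        Visit 25.
        At 25: no left child.
        At 25: go right to 1.
          Visit 1.
          At 1: no left child.
          At 1: go right to 11.
            Visit 11.
            At 11: go left to 13.
              13 is a leaf — visit 13.
            At 11: go right to 34.
              Visit 34.
              At 34: no left child.
              At 34: go right to 29.
                Visit 29.
                At 29: no left child.
                At 29: go right to 39.
                  Visit 39.
                  At 39: go left to 16.
                    16 is a leaf — visit 16.
                  At 39: no right child.
    At 10: no right child.
Full pre-order sequence: 30, 18, 5, 37, 6, 10, 3, 36, 25, 1, 11, 13, 34, 29, 39, 16.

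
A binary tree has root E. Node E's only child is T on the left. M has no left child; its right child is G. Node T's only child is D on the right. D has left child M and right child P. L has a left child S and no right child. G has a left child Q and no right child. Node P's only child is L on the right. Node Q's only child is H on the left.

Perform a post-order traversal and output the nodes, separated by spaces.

H Q G M S L P D T E

Post-order visits the left subtree, then the right subtree, then the node.
At E: go left to T.
  At T: no left child.
  At T: go right to D.
    At D: go left to M.
      At M: no left child.
      At M: go right to G.
        At G: go left to Q.
          At Q: go left to H.
            H is a leaf — visit H.
          At Q: no right child.
          Visit Q.
        At G: no right child.
        Visit G.
      Visit M.
    At D: go right to P.
      At P: no left child.
      At P: go right to L.
        At L: go left to S.
          S is a leaf — visit S.
        At L: no right child.
        Visit L.
      Visit P.
    Visit D.
  Visit T.
At E: no right child.
Visit E.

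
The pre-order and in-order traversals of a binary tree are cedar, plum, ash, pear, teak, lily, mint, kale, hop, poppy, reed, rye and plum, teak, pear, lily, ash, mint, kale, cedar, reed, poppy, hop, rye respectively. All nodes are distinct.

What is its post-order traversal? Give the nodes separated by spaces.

The first element of pre-order is the root; it splits in-order into left and right subtrees.
Root cedar: left subtree has 7 nodes {plum, teak, pear, lily, ash, mint, kale}, right has 4 {reed, poppy, hop, rye}.
  Root plum: left subtree has 0 nodes { }, right has 6 {teak, pear, lily, ash, mint, kale}.
    Root ash: left subtree has 3 nodes {teak, pear, lily}, right has 2 {mint, kale}.
      Root pear: left subtree has 1 node {teak}, right has 1 {lily}.
      Root mint: left subtree has 0 nodes { }, right has 1 {kale}.
  Root hop: left subtree has 2 nodes {reed, poppy}, right has 1 {rye}.
    Root poppy: left subtree has 1 node {reed}, right has 0 { }.

teak lily pear kale mint ash plum reed poppy rye hop cedar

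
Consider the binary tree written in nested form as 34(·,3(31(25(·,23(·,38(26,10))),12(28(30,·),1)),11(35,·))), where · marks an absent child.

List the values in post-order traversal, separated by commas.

Post-order visits the left subtree, then the right subtree, then the node.
At 34: no left child.
At 34: go right to 3.
  At 3: go left to 31.
    At 31: go left to 25.
      At 25: no left child.
      At 25: go right to 23.
        At 23: no left child.
        At 23: go right to 38.
          At 38: go left to 26.
            26 is a leaf — visit 26.
          At 38: go right to 10.
            10 is a leaf — visit 10.
          Visit 38.
        Visit 23.
      Visit 25.
    At 31: go right to 12.
      At 12: go left to 28.
        At 28: go left to 30.
          30 is a leaf — visit 30.
        At 28: no right child.
        Visit 28.
      At 12: go right to 1.
        1 is a leaf — visit 1.
      Visit 12.
    Visit 31.
  At 3: go right to 11.
    At 11: go left to 35.
      35 is a leaf — visit 35.
    At 11: no right child.
    Visit 11.
  Visit 3.
Visit 34.

26, 10, 38, 23, 25, 30, 28, 1, 12, 31, 35, 11, 3, 34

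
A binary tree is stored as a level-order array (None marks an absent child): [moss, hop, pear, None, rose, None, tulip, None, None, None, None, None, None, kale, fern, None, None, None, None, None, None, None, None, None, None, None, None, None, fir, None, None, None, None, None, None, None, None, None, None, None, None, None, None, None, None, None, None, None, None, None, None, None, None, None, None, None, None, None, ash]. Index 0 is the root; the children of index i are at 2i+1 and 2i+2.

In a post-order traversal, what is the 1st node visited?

Post-order visits the left subtree, then the right subtree, then the node.
At moss: go left to hop.
  At hop: no left child.
  At hop: go right to rose.
    rose is a leaf — visit rose.
  Visit hop.
At moss: go right to pear.
  At pear: no left child.
  At pear: go right to tulip.
    At tulip: go left to kale.
      At kale: no left child.
      At kale: go right to fir.
        At fir: no left child.
        At fir: go right to ash.
          ash is a leaf — visit ash.
        Visit fir.
      Visit kale.
    At tulip: go right to fern.
      fern is a leaf — visit fern.
    Visit tulip.
  Visit pear.
Visit moss.
Full post-order sequence: rose, hop, ash, fir, kale, fern, tulip, pear, moss.

rose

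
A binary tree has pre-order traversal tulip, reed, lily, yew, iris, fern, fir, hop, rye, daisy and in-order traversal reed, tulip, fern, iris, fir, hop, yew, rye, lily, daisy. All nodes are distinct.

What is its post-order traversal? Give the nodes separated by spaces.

The first element of pre-order is the root; it splits in-order into left and right subtrees.
Root tulip: left subtree has 1 node {reed}, right has 8 {fern, iris, fir, hop, yew, rye, lily, daisy}.
  Root lily: left subtree has 6 nodes {fern, iris, fir, hop, yew, rye}, right has 1 {daisy}.
    Root yew: left subtree has 4 nodes {fern, iris, fir, hop}, right has 1 {rye}.
      Root iris: left subtree has 1 node {fern}, right has 2 {fir, hop}.
        Root fir: left subtree has 0 nodes { }, right has 1 {hop}.

reed fern hop fir iris rye yew daisy lily tulip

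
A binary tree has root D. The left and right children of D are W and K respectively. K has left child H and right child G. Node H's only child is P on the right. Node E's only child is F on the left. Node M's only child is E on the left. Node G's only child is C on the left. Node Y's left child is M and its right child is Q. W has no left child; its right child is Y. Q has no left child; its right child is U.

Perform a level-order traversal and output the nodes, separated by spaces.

Level-order visits nodes level by level from the root, left to right within each level.
Level 0: D
Level 1: W, K
Level 2: Y, H, G
Level 3: M, Q, P, C
Level 4: E, U
Level 5: F

D W K Y H G M Q P C E U F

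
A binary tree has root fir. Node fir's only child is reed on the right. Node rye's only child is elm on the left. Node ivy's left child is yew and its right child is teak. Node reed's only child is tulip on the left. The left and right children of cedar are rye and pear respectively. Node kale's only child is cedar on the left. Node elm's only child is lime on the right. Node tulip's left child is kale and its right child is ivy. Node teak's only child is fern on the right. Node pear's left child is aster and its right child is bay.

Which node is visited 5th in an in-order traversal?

cedar

In-order visits the left subtree, then the node, then the right subtree.
At fir: no left child.
Visit fir.
At fir: go right to reed.
  At reed: go left to tulip.
    At tulip: go left to kale.
      At kale: go left to cedar.
        At cedar: go left to rye.
          At rye: go left to elm.
            At elm: no left child.
            Visit elm.
            At elm: go right to lime.
              lime is a leaf — visit lime.
          Visit rye.
          At rye: no right child.
        Visit cedar.
        At cedar: go right to pear.
          At pear: go left to aster.
            aster is a leaf — visit aster.
          Visit pear.
          At pear: go right to bay.
            bay is a leaf — visit bay.
      Visit kale.
      At kale: no right child.
    Visit tulip.
    At tulip: go right to ivy.
      At ivy: go left to yew.
        yew is a leaf — visit yew.
      Visit ivy.
      At ivy: go right to teak.
        At teak: no left child.
        Visit teak.
        At teak: go right to fern.
          fern is a leaf — visit fern.
  Visit reed.
  At reed: no right child.
Full in-order sequence: fir, elm, lime, rye, cedar, aster, pear, bay, kale, tulip, yew, ivy, teak, fern, reed.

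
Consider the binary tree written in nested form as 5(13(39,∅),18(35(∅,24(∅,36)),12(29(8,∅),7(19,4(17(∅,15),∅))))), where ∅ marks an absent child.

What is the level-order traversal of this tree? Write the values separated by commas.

Level-order visits nodes level by level from the root, left to right within each level.
Level 0: 5
Level 1: 13, 18
Level 2: 39, 35, 12
Level 3: 24, 29, 7
Level 4: 36, 8, 19, 4
Level 5: 17
Level 6: 15

5, 13, 18, 39, 35, 12, 24, 29, 7, 36, 8, 19, 4, 17, 15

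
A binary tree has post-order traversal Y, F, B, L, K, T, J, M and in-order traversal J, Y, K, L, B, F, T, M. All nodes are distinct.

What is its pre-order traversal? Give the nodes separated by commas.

The last element of post-order is the root; it splits in-order into left and right subtrees.
Root M: left subtree has 7 nodes {J, Y, K, L, B, F, T}, right has 0 { }.
  Root J: left subtree has 0 nodes { }, right has 6 {Y, K, L, B, F, T}.
    Root T: left subtree has 5 nodes {Y, K, L, B, F}, right has 0 { }.
      Root K: left subtree has 1 node {Y}, right has 3 {L, B, F}.
        Root L: left subtree has 0 nodes { }, right has 2 {B, F}.
          Root B: left subtree has 0 nodes { }, right has 1 {F}.

M, J, T, K, Y, L, B, F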